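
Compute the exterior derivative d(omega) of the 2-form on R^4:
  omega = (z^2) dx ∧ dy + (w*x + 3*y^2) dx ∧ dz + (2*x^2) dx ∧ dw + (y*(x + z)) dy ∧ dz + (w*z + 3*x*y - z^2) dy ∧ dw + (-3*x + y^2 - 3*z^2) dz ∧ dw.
d(omega) = (-5*y + 2*z) dx ∧ dy ∧ dz + (x - 3) dx ∧ dz ∧ dw + (3*y) dx ∧ dy ∧ dw + (-w + 2*y + 2*z) dy ∧ dz ∧ dw

For a 2-form omega = sum_{i<j} g_{ij} dx_i ∧ dx_j, the exterior derivative is
  d(omega) = sum_{i<j} d(g_{ij}) ∧ dx_i ∧ dx_j = sum_{i<j, k} (∂g_{ij}/∂x_k) dx_k ∧ dx_i ∧ dx_j.
Expand each term, using dx_k ∧ dx_i ∧ dx_j = sgn(permutation) dx_{(a)} ∧ dx_{(b)} ∧ dx_{(c)} with (a < b < c) sorted:
  d(z^2) includes (∂/∂z)(z^2) dz = (2*z) dz, which multiplied by dx ∧ dy gives (2*z) dx ∧ dy ∧ dz
  d(w*x + 3*y^2) includes (∂/∂y)(w*x + 3*y^2) dy = (6*y) dy, which multiplied by dx ∧ dz gives (-6*y) dx ∧ dy ∧ dz
  d(w*x + 3*y^2) includes (∂/∂w)(w*x + 3*y^2) dw = (x) dw, which multiplied by dx ∧ dz gives (x) dx ∧ dz ∧ dw
  d(y*(x + z)) includes (∂/∂x)(y*(x + z)) dx = (y) dx, which multiplied by dy ∧ dz gives (y) dx ∧ dy ∧ dz
  d(w*z + 3*x*y - z^2) includes (∂/∂x)(w*z + 3*x*y - z^2) dx = (3*y) dx, which multiplied by dy ∧ dw gives (3*y) dx ∧ dy ∧ dw
  d(w*z + 3*x*y - z^2) includes (∂/∂z)(w*z + 3*x*y - z^2) dz = (w - 2*z) dz, which multiplied by dy ∧ dw gives (-w + 2*z) dy ∧ dz ∧ dw
  d(-3*x + y^2 - 3*z^2) includes (∂/∂x)(-3*x + y^2 - 3*z^2) dx = (-3) dx, which multiplied by dz ∧ dw gives (-3) dx ∧ dz ∧ dw
  d(-3*x + y^2 - 3*z^2) includes (∂/∂y)(-3*x + y^2 - 3*z^2) dy = (2*y) dy, which multiplied by dz ∧ dw gives (2*y) dy ∧ dz ∧ dw
Collecting like 3-forms: d(omega) = (-5*y + 2*z) dx ∧ dy ∧ dz + (x - 3) dx ∧ dz ∧ dw + (3*y) dx ∧ dy ∧ dw + (-w + 2*y + 2*z) dy ∧ dz ∧ dw.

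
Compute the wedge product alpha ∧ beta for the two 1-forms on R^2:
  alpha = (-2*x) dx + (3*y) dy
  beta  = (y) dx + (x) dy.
alpha ∧ beta = (-2*x^2 - 3*y^2) dx ∧ dy

Distribute the wedge, using dx_i ∧ dx_j = -dx_j ∧ dx_i and dx_i ∧ dx_i = 0. For each pair (i, j) with i < j, the coefficient of dx_i ∧ dx_j in alpha ∧ beta is (alpha_i * beta_j - alpha_j * beta_i). Collecting: alpha ∧ beta = (-2*x^2 - 3*y^2) dx ∧ dy.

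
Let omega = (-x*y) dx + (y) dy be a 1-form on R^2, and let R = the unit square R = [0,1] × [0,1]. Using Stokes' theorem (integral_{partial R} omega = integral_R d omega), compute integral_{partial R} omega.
integral_(partial R) omega = 1/2

Stokes: integral_partial_R omega = integral_R d omega with d omega = (∂Q/∂x - ∂P/∂y) dx ∧ dy.
  ∂Q/∂x = 0
  ∂P/∂y = -x
  integrand = ∂Q/∂x - ∂P/∂y = x.
Integrating over R: integral_0^1 integral_0^1 (x) dx dy = 1/2.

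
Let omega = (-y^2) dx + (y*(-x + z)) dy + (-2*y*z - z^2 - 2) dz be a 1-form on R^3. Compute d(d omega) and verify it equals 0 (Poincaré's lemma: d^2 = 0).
d(d omega) = 0

Step 1: d omega = sum_{i<j} (∂f_j/∂x_i - ∂f_i/∂x_j) dx_i ∧ dx_j:
  coeff of dx ∧ dy: y
  coeff of dx ∧ dz: 0
  coeff of dy ∧ dz: -y - 2*z
Step 2: Apply d again to each 2-form coefficient. The only possible 3-form in R^3 is dx ∧ dy ∧ dz, with coefficient
  ∂(coeff of dy∧dz)/∂x - ∂(coeff of dx∧dz)/∂y + ∂(coeff of dx∧dy)/∂z
  = ∂/∂x (-y - 2*z) - ∂/∂y (0) + ∂/∂z (y).
Each of these terms simplifies to sums of mixed partials that cancel in pairs. The result is 0 (by equality of mixed partials for smooth functions — Schwarz / Clairaut).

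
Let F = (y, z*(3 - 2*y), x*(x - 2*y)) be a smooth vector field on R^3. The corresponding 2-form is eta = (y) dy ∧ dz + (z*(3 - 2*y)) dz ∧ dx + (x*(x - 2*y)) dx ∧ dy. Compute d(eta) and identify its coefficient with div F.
d(eta) = (-2*z) dx ∧ dy ∧ dz; div F = -2*z

For a 2-form in R^3 of the form above, applying d gives a 3-form with coefficient ∂P/∂x + ∂Q/∂y + ∂R/∂z:
  ∂P/∂x = 0
  ∂Q/∂y = -2*z
  ∂R/∂z = 0
Sum = -2*z, which is exactly div F.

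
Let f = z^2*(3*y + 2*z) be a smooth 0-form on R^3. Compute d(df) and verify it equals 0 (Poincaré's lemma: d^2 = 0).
d(df) = 0

Step 1: df = sum_i (∂f/∂x_i) dx_i = (0) dx + (3*z^2) dy + (6*z*(y + z)) dz.
Step 2: Apply d again. Using the 1-form formula, the coefficient of dx ∧ dy in d(df) is ∂^2 f/∂x ∂y - ∂^2 f/∂y ∂x = (0) - (0) = 0 (equality of mixed partials for smooth f).
Similarly for dx ∧ dz and dy ∧ dz — all coefficients vanish. So d(df) = 0.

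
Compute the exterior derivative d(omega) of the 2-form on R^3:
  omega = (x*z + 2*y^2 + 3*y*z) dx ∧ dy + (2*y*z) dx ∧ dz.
d(omega) = (x + 3*y - 2*z) dx ∧ dy ∧ dz

For a 2-form omega = sum_{i<j} g_{ij} dx_i ∧ dx_j, the exterior derivative is
  d(omega) = sum_{i<j} d(g_{ij}) ∧ dx_i ∧ dx_j = sum_{i<j, k} (∂g_{ij}/∂x_k) dx_k ∧ dx_i ∧ dx_j.
Expand each term, using dx_k ∧ dx_i ∧ dx_j = sgn(permutation) dx_{(a)} ∧ dx_{(b)} ∧ dx_{(c)} with (a < b < c) sorted:
  d(x*z + 2*y^2 + 3*y*z) includes (∂/∂z)(x*z + 2*y^2 + 3*y*z) dz = (x + 3*y) dz, which multiplied by dx ∧ dy gives (x + 3*y) dx ∧ dy ∧ dz
  d(2*y*z) includes (∂/∂y)(2*y*z) dy = (2*z) dy, which multiplied by dx ∧ dz gives (-2*z) dx ∧ dy ∧ dz
Collecting like 3-forms: d(omega) = (x + 3*y - 2*z) dx ∧ dy ∧ dz.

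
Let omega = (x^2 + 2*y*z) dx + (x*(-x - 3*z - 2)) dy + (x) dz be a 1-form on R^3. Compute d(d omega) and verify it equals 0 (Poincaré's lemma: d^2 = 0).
d(d omega) = 0

Step 1: d omega = sum_{i<j} (∂f_j/∂x_i - ∂f_i/∂x_j) dx_i ∧ dx_j:
  coeff of dx ∧ dy: -2*x - 5*z - 2
  coeff of dx ∧ dz: 1 - 2*y
  coeff of dy ∧ dz: 3*x
Step 2: Apply d again to each 2-form coefficient. The only possible 3-form in R^3 is dx ∧ dy ∧ dz, with coefficient
  ∂(coeff of dy∧dz)/∂x - ∂(coeff of dx∧dz)/∂y + ∂(coeff of dx∧dy)/∂z
  = ∂/∂x (3*x) - ∂/∂y (1 - 2*y) + ∂/∂z (-2*x - 5*z - 2).
Each of these terms simplifies to sums of mixed partials that cancel in pairs. The result is 0 (by equality of mixed partials for smooth functions — Schwarz / Clairaut).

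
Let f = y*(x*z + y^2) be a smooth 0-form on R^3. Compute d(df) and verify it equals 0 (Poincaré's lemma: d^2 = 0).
d(df) = 0

Step 1: df = sum_i (∂f/∂x_i) dx_i = (y*z) dx + (x*z + 3*y^2) dy + (x*y) dz.
Step 2: Apply d again. Using the 1-form formula, the coefficient of dx ∧ dy in d(df) is ∂^2 f/∂x ∂y - ∂^2 f/∂y ∂x = (z) - (z) = 0 (equality of mixed partials for smooth f).
Similarly for dx ∧ dz and dy ∧ dz — all coefficients vanish. So d(df) = 0.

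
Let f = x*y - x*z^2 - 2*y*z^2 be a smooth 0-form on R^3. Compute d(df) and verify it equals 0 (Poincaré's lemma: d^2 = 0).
d(df) = 0

Step 1: df = sum_i (∂f/∂x_i) dx_i = (y - z^2) dx + (x - 2*z^2) dy + (2*z*(-x - 2*y)) dz.
Step 2: Apply d again. Using the 1-form formula, the coefficient of dx ∧ dy in d(df) is ∂^2 f/∂x ∂y - ∂^2 f/∂y ∂x = (1) - (1) = 0 (equality of mixed partials for smooth f).
Similarly for dx ∧ dz and dy ∧ dz — all coefficients vanish. So d(df) = 0.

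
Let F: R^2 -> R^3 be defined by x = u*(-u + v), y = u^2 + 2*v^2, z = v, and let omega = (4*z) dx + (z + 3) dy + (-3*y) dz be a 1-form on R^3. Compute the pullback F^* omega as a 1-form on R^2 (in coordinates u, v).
F^* omega = (-6*u*v + 6*u + 4*v^2) du + (-3*u^2 + 4*u*v - 2*v^2 + 12*v) dv

Using F^*(f dg) = (f ∘ F) d(g ∘ F), substitute each coordinate x_i by F_i(u, v) in f_i, and replace dx_i by d F_i = (∂F_i/∂u) du + (∂F_i/∂v) dv.
  For the x component: f_1(F) = 4*v; d F_1 = (-2*u + v) du + (u) dv
  For the y component: f_2(F) = v + 3; d F_2 = (2*u) du + (4*v) dv
  For the z component: f_3(F) = -3*u^2 - 6*v^2; d F_3 = (0) du + (1) dv
Combining and collecting du, dv coefficients:
  coeff of du: -6*u*v + 6*u + 4*v^2
  coeff of dv: -3*u^2 + 4*u*v - 2*v^2 + 12*v
F^* omega = (-6*u*v + 6*u + 4*v^2) du + (-3*u^2 + 4*u*v - 2*v^2 + 12*v) dv.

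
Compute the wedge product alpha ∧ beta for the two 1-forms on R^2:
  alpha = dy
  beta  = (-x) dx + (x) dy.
alpha ∧ beta = (x) dx ∧ dy

Distribute the wedge, using dx_i ∧ dx_j = -dx_j ∧ dx_i and dx_i ∧ dx_i = 0. For each pair (i, j) with i < j, the coefficient of dx_i ∧ dx_j in alpha ∧ beta is (alpha_i * beta_j - alpha_j * beta_i). Collecting: alpha ∧ beta = (x) dx ∧ dy.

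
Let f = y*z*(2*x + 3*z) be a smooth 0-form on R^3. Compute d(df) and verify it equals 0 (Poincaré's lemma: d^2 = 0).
d(df) = 0

Step 1: df = sum_i (∂f/∂x_i) dx_i = (2*y*z) dx + (z*(2*x + 3*z)) dy + (2*y*(x + 3*z)) dz.
Step 2: Apply d again. Using the 1-form formula, the coefficient of dx ∧ dy in d(df) is ∂^2 f/∂x ∂y - ∂^2 f/∂y ∂x = (2*z) - (2*z) = 0 (equality of mixed partials for smooth f).
Similarly for dx ∧ dz and dy ∧ dz — all coefficients vanish. So d(df) = 0.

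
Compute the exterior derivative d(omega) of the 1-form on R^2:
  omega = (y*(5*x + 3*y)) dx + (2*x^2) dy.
d(omega) = (-x - 6*y) dx ∧ dy

For a 1-form omega = sum_i f_i dx_i, the exterior derivative is
  d(omega) = sum_{i < j} (∂f_j/∂x_i - ∂f_i/∂x_j) dx_i ∧ dx_j.
  coefficient of dx ∧ dy: ∂f_2/∂x - ∂f_1/∂y = ∂(2*x^2)/∂x - ∂(y*(5*x + 3*y))/∂y = -x - 6*y
Assembling: d(omega) = (-x - 6*y) dx ∧ dy.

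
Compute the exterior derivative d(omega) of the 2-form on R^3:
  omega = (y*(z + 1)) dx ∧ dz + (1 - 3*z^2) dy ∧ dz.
d(omega) = (-z - 1) dx ∧ dy ∧ dz

For a 2-form omega = sum_{i<j} g_{ij} dx_i ∧ dx_j, the exterior derivative is
  d(omega) = sum_{i<j} d(g_{ij}) ∧ dx_i ∧ dx_j = sum_{i<j, k} (∂g_{ij}/∂x_k) dx_k ∧ dx_i ∧ dx_j.
Expand each term, using dx_k ∧ dx_i ∧ dx_j = sgn(permutation) dx_{(a)} ∧ dx_{(b)} ∧ dx_{(c)} with (a < b < c) sorted:
  d(y*(z + 1)) includes (∂/∂y)(y*(z + 1)) dy = (z + 1) dy, which multiplied by dx ∧ dz gives (-z - 1) dx ∧ dy ∧ dz
Collecting like 3-forms: d(omega) = (-z - 1) dx ∧ dy ∧ dz.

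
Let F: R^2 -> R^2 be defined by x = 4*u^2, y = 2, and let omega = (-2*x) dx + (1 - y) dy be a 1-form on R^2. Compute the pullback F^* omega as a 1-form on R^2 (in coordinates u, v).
F^* omega = (-64*u^3) du

Using F^*(f dg) = (f ∘ F) d(g ∘ F), substitute each coordinate x_i by F_i(u, v) in f_i, and replace dx_i by d F_i = (∂F_i/∂u) du + (∂F_i/∂v) dv.
  For the x component: f_1(F) = -8*u^2; d F_1 = (8*u) du + (0) dv
  For the y component: f_2(F) = -1; d F_2 = (0) du + (0) dv
Combining and collecting du, dv coefficients:
  coeff of du: -64*u^3
  coeff of dv: 0
F^* omega = (-64*u^3) du.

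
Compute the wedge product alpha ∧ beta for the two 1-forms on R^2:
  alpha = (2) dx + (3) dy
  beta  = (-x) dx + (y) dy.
alpha ∧ beta = (3*x + 2*y) dx ∧ dy

Distribute the wedge, using dx_i ∧ dx_j = -dx_j ∧ dx_i and dx_i ∧ dx_i = 0. For each pair (i, j) with i < j, the coefficient of dx_i ∧ dx_j in alpha ∧ beta is (alpha_i * beta_j - alpha_j * beta_i). Collecting: alpha ∧ beta = (3*x + 2*y) dx ∧ dy.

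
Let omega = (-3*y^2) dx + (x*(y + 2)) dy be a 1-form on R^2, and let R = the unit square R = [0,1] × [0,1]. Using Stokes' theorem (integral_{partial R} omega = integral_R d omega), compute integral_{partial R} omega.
integral_(partial R) omega = 11/2

Stokes: integral_partial_R omega = integral_R d omega with d omega = (∂Q/∂x - ∂P/∂y) dx ∧ dy.
  ∂Q/∂x = y + 2
  ∂P/∂y = -6*y
  integrand = ∂Q/∂x - ∂P/∂y = 7*y + 2.
Integrating over R: integral_0^1 integral_0^1 (7*y + 2) dx dy = 11/2.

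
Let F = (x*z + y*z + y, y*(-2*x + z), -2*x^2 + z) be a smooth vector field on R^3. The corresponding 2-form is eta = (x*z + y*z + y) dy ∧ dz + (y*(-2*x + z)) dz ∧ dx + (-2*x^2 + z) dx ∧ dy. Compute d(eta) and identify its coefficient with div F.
d(eta) = (-2*x + 2*z + 1) dx ∧ dy ∧ dz; div F = -2*x + 2*z + 1

For a 2-form in R^3 of the form above, applying d gives a 3-form with coefficient ∂P/∂x + ∂Q/∂y + ∂R/∂z:
  ∂P/∂x = z
  ∂Q/∂y = -2*x + z
  ∂R/∂z = 1
Sum = -2*x + 2*z + 1, which is exactly div F.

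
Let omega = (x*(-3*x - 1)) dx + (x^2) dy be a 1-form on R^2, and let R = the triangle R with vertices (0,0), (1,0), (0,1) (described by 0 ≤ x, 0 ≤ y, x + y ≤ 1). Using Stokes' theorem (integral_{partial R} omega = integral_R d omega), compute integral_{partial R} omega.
integral_(partial R) omega = 1/3

Stokes: integral_partial_R omega = integral_R d omega with d omega = (∂Q/∂x - ∂P/∂y) dx ∧ dy.
  ∂Q/∂x = 2*x
  ∂P/∂y = 0
  integrand = ∂Q/∂x - ∂P/∂y = 2*x.
Integrating over R: integral_0^1 integral_0^{1-x} (2*x) dy dx = 1/3.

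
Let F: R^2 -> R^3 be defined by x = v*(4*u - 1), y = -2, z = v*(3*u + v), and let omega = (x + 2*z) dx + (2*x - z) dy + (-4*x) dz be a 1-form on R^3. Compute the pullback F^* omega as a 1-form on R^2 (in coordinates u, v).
F^* omega = (8*v^2*(-u + v + 1)) du + (v*(-8*u^2 - 24*u*v - 2*u + 6*v + 1)) dv

Using F^*(f dg) = (f ∘ F) d(g ∘ F), substitute each coordinate x_i by F_i(u, v) in f_i, and replace dx_i by d F_i = (∂F_i/∂u) du + (∂F_i/∂v) dv.
  For the x component: f_1(F) = v*(10*u + 2*v - 1); d F_1 = (4*v) du + (4*u - 1) dv
  For the y component: f_2(F) = v*(5*u - v - 2); d F_2 = (0) du + (0) dv
  For the z component: f_3(F) = 4*v*(1 - 4*u); d F_3 = (3*v) du + (3*u + 2*v) dv
Combining and collecting du, dv coefficients:
  coeff of du: 8*v^2*(-u + v + 1)
  coeff of dv: v*(-8*u^2 - 24*u*v - 2*u + 6*v + 1)
F^* omega = (8*v^2*(-u + v + 1)) du + (v*(-8*u^2 - 24*u*v - 2*u + 6*v + 1)) dv.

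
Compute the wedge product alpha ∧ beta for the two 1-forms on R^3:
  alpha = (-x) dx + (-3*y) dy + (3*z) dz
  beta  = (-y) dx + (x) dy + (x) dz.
alpha ∧ beta = (-x^2 - 3*y^2) dx ∧ dy + (-x^2 + 3*y*z) dx ∧ dz + (-3*x*(y + z)) dy ∧ dz

Distribute the wedge, using dx_i ∧ dx_j = -dx_j ∧ dx_i and dx_i ∧ dx_i = 0. For each pair (i, j) with i < j, the coefficient of dx_i ∧ dx_j in alpha ∧ beta is (alpha_i * beta_j - alpha_j * beta_i). Collecting: alpha ∧ beta = (-x^2 - 3*y^2) dx ∧ dy + (-x^2 + 3*y*z) dx ∧ dz + (-3*x*(y + z)) dy ∧ dz.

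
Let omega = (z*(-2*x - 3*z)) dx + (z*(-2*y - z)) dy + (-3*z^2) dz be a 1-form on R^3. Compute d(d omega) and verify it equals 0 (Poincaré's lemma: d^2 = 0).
d(d omega) = 0

Step 1: d omega = sum_{i<j} (∂f_j/∂x_i - ∂f_i/∂x_j) dx_i ∧ dx_j:
  coeff of dx ∧ dy: 0
  coeff of dx ∧ dz: 2*x + 6*z
  coeff of dy ∧ dz: 2*y + 2*z
Step 2: Apply d again to each 2-form coefficient. The only possible 3-form in R^3 is dx ∧ dy ∧ dz, with coefficient
  ∂(coeff of dy∧dz)/∂x - ∂(coeff of dx∧dz)/∂y + ∂(coeff of dx∧dy)/∂z
  = ∂/∂x (2*y + 2*z) - ∂/∂y (2*x + 6*z) + ∂/∂z (0).
Each of these terms simplifies to sums of mixed partials that cancel in pairs. The result is 0 (by equality of mixed partials for smooth functions — Schwarz / Clairaut).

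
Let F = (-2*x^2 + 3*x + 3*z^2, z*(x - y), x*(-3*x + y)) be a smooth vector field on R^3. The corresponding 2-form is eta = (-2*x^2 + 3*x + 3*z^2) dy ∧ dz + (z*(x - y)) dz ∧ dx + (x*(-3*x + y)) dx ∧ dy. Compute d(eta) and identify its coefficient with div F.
d(eta) = (-4*x - z + 3) dx ∧ dy ∧ dz; div F = -4*x - z + 3

For a 2-form in R^3 of the form above, applying d gives a 3-form with coefficient ∂P/∂x + ∂Q/∂y + ∂R/∂z:
  ∂P/∂x = 3 - 4*x
  ∂Q/∂y = -z
  ∂R/∂z = 0
Sum = -4*x - z + 3, which is exactly div F.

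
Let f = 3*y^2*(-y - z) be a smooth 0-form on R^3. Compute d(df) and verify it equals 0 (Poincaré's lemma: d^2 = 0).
d(df) = 0

Step 1: df = sum_i (∂f/∂x_i) dx_i = (0) dx + (3*y*(-3*y - 2*z)) dy + (-3*y^2) dz.
Step 2: Apply d again. Using the 1-form formula, the coefficient of dx ∧ dy in d(df) is ∂^2 f/∂x ∂y - ∂^2 f/∂y ∂x = (0) - (0) = 0 (equality of mixed partials for smooth f).
Similarly for dx ∧ dz and dy ∧ dz — all coefficients vanish. So d(df) = 0.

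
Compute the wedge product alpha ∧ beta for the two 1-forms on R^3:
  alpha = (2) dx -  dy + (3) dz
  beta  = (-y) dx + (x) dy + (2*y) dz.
alpha ∧ beta = (2*x - y) dx ∧ dy + (7*y) dx ∧ dz + (-3*x - 2*y) dy ∧ dz

Distribute the wedge, using dx_i ∧ dx_j = -dx_j ∧ dx_i and dx_i ∧ dx_i = 0. For each pair (i, j) with i < j, the coefficient of dx_i ∧ dx_j in alpha ∧ beta is (alpha_i * beta_j - alpha_j * beta_i). Collecting: alpha ∧ beta = (2*x - y) dx ∧ dy + (7*y) dx ∧ dz + (-3*x - 2*y) dy ∧ dz.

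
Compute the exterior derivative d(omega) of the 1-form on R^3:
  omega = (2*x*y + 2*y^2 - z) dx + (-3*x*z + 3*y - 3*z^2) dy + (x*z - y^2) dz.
d(omega) = (-2*x - 4*y - 3*z) dx ∧ dy + (z + 1) dx ∧ dz + (3*x - 2*y + 6*z) dy ∧ dz

For a 1-form omega = sum_i f_i dx_i, the exterior derivative is
  d(omega) = sum_{i < j} (∂f_j/∂x_i - ∂f_i/∂x_j) dx_i ∧ dx_j.
  coefficient of dx ∧ dy: ∂f_2/∂x - ∂f_1/∂y = ∂(-3*x*z + 3*y - 3*z^2)/∂x - ∂(2*x*y + 2*y^2 - z)/∂y = -2*x - 4*y - 3*z
  coefficient of dx ∧ dz: ∂f_3/∂x - ∂f_1/∂z = ∂(x*z - y^2)/∂x - ∂(2*x*y + 2*y^2 - z)/∂z = z + 1
  coefficient of dy ∧ dz: ∂f_3/∂y - ∂f_2/∂z = ∂(x*z - y^2)/∂y - ∂(-3*x*z + 3*y - 3*z^2)/∂z = 3*x - 2*y + 6*z
Assembling: d(omega) = (-2*x - 4*y - 3*z) dx ∧ dy + (z + 1) dx ∧ dz + (3*x - 2*y + 6*z) dy ∧ dz.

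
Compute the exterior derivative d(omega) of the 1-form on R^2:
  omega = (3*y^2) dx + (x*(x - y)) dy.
d(omega) = (2*x - 7*y) dx ∧ dy

For a 1-form omega = sum_i f_i dx_i, the exterior derivative is
  d(omega) = sum_{i < j} (∂f_j/∂x_i - ∂f_i/∂x_j) dx_i ∧ dx_j.
  coefficient of dx ∧ dy: ∂f_2/∂x - ∂f_1/∂y = ∂(x*(x - y))/∂x - ∂(3*y^2)/∂y = 2*x - 7*y
Assembling: d(omega) = (2*x - 7*y) dx ∧ dy.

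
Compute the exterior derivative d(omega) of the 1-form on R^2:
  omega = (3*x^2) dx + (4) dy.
d(omega) = 0

For a 1-form omega = sum_i f_i dx_i, the exterior derivative is
  d(omega) = sum_{i < j} (∂f_j/∂x_i - ∂f_i/∂x_j) dx_i ∧ dx_j.

Assembling: d(omega) = 0.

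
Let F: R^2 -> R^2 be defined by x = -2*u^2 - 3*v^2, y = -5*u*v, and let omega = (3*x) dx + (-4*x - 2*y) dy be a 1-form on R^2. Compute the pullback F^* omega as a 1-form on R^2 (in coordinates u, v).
F^* omega = (24*u^3 - 40*u^2*v - 14*u*v^2 - 60*v^3) du + (-40*u^3 - 14*u^2*v - 60*u*v^2 + 54*v^3) dv

Using F^*(f dg) = (f ∘ F) d(g ∘ F), substitute each coordinate x_i by F_i(u, v) in f_i, and replace dx_i by d F_i = (∂F_i/∂u) du + (∂F_i/∂v) dv.
  For the x component: f_1(F) = -6*u^2 - 9*v^2; d F_1 = (-4*u) du + (-6*v) dv
  For the y component: f_2(F) = 8*u^2 + 10*u*v + 12*v^2; d F_2 = (-5*v) du + (-5*u) dv
Combining and collecting du, dv coefficients:
  coeff of du: 24*u^3 - 40*u^2*v - 14*u*v^2 - 60*v^3
  coeff of dv: -40*u^3 - 14*u^2*v - 60*u*v^2 + 54*v^3
F^* omega = (24*u^3 - 40*u^2*v - 14*u*v^2 - 60*v^3) du + (-40*u^3 - 14*u^2*v - 60*u*v^2 + 54*v^3) dv.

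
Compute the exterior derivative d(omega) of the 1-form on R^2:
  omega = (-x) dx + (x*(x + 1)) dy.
d(omega) = (2*x + 1) dx ∧ dy

For a 1-form omega = sum_i f_i dx_i, the exterior derivative is
  d(omega) = sum_{i < j} (∂f_j/∂x_i - ∂f_i/∂x_j) dx_i ∧ dx_j.
  coefficient of dx ∧ dy: ∂f_2/∂x - ∂f_1/∂y = ∂(x*(x + 1))/∂x - ∂(-x)/∂y = 2*x + 1
Assembling: d(omega) = (2*x + 1) dx ∧ dy.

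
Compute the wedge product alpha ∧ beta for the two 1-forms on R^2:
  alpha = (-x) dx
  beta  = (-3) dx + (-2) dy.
alpha ∧ beta = (2*x) dx ∧ dy

Distribute the wedge, using dx_i ∧ dx_j = -dx_j ∧ dx_i and dx_i ∧ dx_i = 0. For each pair (i, j) with i < j, the coefficient of dx_i ∧ dx_j in alpha ∧ beta is (alpha_i * beta_j - alpha_j * beta_i). Collecting: alpha ∧ beta = (2*x) dx ∧ dy.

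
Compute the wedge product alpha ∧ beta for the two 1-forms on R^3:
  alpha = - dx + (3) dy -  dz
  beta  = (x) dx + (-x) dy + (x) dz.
alpha ∧ beta = (-2*x) dx ∧ dy + (2*x) dy ∧ dz

Distribute the wedge, using dx_i ∧ dx_j = -dx_j ∧ dx_i and dx_i ∧ dx_i = 0. For each pair (i, j) with i < j, the coefficient of dx_i ∧ dx_j in alpha ∧ beta is (alpha_i * beta_j - alpha_j * beta_i). Collecting: alpha ∧ beta = (-2*x) dx ∧ dy + (2*x) dy ∧ dz.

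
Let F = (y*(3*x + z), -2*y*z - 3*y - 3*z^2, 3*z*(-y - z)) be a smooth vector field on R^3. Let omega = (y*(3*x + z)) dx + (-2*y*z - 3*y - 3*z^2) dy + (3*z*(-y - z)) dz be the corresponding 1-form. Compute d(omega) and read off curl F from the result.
d(omega) = (2*y + 3*z) dy ∧ dz + (y) dz ∧ dx + (-3*x - z) dx ∧ dy; curl F = (2*y + 3*z, y, -3*x - z)

d omega = sum_{i<j} (∂f_j/∂x_i - ∂f_i/∂x_j) dx_i ∧ dx_j. Under the identification (dy ∧ dz, dz ∧ dx, dx ∧ dy) ↔ (e_x, e_y, e_z), the coefficients are exactly the components of curl F. Compute:
  ∂R/∂y - ∂Q/∂z = (-3*z) - (-2*y - 6*z) = 2*y + 3*z
  ∂P/∂z - ∂R/∂x = (y) - (0) = y
  ∂Q/∂x - ∂P/∂y = (0) - (3*x + z) = -3*x - z.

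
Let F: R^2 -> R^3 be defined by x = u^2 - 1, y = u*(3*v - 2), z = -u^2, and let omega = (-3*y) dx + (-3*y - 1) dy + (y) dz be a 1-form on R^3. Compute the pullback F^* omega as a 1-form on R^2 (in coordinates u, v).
F^* omega = (-24*u^2*v + 16*u^2 - 27*u*v^2 + 36*u*v - 12*u - 3*v + 2) du + (3*u*(-9*u*v + 6*u - 1)) dv

Using F^*(f dg) = (f ∘ F) d(g ∘ F), substitute each coordinate x_i by F_i(u, v) in f_i, and replace dx_i by d F_i = (∂F_i/∂u) du + (∂F_i/∂v) dv.
  For the x component: f_1(F) = 3*u*(2 - 3*v); d F_1 = (2*u) du + (0) dv
  For the y component: f_2(F) = -9*u*v + 6*u - 1; d F_2 = (3*v - 2) du + (3*u) dv
  For the z component: f_3(F) = u*(3*v - 2); d F_3 = (-2*u) du + (0) dv
Combining and collecting du, dv coefficients:
  coeff of du: -24*u^2*v + 16*u^2 - 27*u*v^2 + 36*u*v - 12*u - 3*v + 2
  coeff of dv: 3*u*(-9*u*v + 6*u - 1)
F^* omega = (-24*u^2*v + 16*u^2 - 27*u*v^2 + 36*u*v - 12*u - 3*v + 2) du + (3*u*(-9*u*v + 6*u - 1)) dv.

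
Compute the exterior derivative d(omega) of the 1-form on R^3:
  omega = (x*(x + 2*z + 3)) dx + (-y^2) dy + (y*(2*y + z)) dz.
d(omega) = (-2*x) dx ∧ dz + (4*y + z) dy ∧ dz

For a 1-form omega = sum_i f_i dx_i, the exterior derivative is
  d(omega) = sum_{i < j} (∂f_j/∂x_i - ∂f_i/∂x_j) dx_i ∧ dx_j.
  coefficient of dx ∧ dz: ∂f_3/∂x - ∂f_1/∂z = ∂(y*(2*y + z))/∂x - ∂(x*(x + 2*z + 3))/∂z = -2*x
  coefficient of dy ∧ dz: ∂f_3/∂y - ∂f_2/∂z = ∂(y*(2*y + z))/∂y - ∂(-y^2)/∂z = 4*y + z
Assembling: d(omega) = (-2*x) dx ∧ dz + (4*y + z) dy ∧ dz.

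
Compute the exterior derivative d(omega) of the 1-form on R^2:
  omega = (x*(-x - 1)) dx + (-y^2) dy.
d(omega) = 0

For a 1-form omega = sum_i f_i dx_i, the exterior derivative is
  d(omega) = sum_{i < j} (∂f_j/∂x_i - ∂f_i/∂x_j) dx_i ∧ dx_j.

Assembling: d(omega) = 0.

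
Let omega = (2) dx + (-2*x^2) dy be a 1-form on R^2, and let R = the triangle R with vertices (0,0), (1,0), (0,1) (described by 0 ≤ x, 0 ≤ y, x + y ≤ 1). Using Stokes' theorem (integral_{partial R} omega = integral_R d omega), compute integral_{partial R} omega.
integral_(partial R) omega = -2/3

Stokes: integral_partial_R omega = integral_R d omega with d omega = (∂Q/∂x - ∂P/∂y) dx ∧ dy.
  ∂Q/∂x = -4*x
  ∂P/∂y = 0
  integrand = ∂Q/∂x - ∂P/∂y = -4*x.
Integrating over R: integral_0^1 integral_0^{1-x} (-4*x) dy dx = -2/3.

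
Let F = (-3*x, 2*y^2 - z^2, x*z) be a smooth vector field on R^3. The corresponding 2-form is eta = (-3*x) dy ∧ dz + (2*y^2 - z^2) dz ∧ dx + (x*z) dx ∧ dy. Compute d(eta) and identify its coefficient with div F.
d(eta) = (x + 4*y - 3) dx ∧ dy ∧ dz; div F = x + 4*y - 3

For a 2-form in R^3 of the form above, applying d gives a 3-form with coefficient ∂P/∂x + ∂Q/∂y + ∂R/∂z:
  ∂P/∂x = -3
  ∂Q/∂y = 4*y
  ∂R/∂z = x
Sum = x + 4*y - 3, which is exactly div F.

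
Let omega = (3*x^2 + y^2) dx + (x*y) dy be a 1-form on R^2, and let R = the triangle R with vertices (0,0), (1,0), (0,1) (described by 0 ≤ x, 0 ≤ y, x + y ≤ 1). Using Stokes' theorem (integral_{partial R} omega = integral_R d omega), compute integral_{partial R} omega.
integral_(partial R) omega = -1/6

Stokes: integral_partial_R omega = integral_R d omega with d omega = (∂Q/∂x - ∂P/∂y) dx ∧ dy.
  ∂Q/∂x = y
  ∂P/∂y = 2*y
  integrand = ∂Q/∂x - ∂P/∂y = -y.
Integrating over R: integral_0^1 integral_0^{1-x} (-y) dy dx = -1/6.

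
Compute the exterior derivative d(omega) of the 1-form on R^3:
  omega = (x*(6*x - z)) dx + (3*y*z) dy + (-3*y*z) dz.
d(omega) = (x) dx ∧ dz + (-3*y - 3*z) dy ∧ dz

For a 1-form omega = sum_i f_i dx_i, the exterior derivative is
  d(omega) = sum_{i < j} (∂f_j/∂x_i - ∂f_i/∂x_j) dx_i ∧ dx_j.
  coefficient of dx ∧ dz: ∂f_3/∂x - ∂f_1/∂z = ∂(-3*y*z)/∂x - ∂(x*(6*x - z))/∂z = x
  coefficient of dy ∧ dz: ∂f_3/∂y - ∂f_2/∂z = ∂(-3*y*z)/∂y - ∂(3*y*z)/∂z = -3*y - 3*z
Assembling: d(omega) = (x) dx ∧ dz + (-3*y - 3*z) dy ∧ dz.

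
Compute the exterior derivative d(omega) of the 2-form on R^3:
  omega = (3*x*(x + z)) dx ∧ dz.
d(omega) = 0

For a 2-form omega = sum_{i<j} g_{ij} dx_i ∧ dx_j, the exterior derivative is
  d(omega) = sum_{i<j} d(g_{ij}) ∧ dx_i ∧ dx_j = sum_{i<j, k} (∂g_{ij}/∂x_k) dx_k ∧ dx_i ∧ dx_j.
Expand each term, using dx_k ∧ dx_i ∧ dx_j = sgn(permutation) dx_{(a)} ∧ dx_{(b)} ∧ dx_{(c)} with (a < b < c) sorted:

Collecting like 3-forms: d(omega) = 0.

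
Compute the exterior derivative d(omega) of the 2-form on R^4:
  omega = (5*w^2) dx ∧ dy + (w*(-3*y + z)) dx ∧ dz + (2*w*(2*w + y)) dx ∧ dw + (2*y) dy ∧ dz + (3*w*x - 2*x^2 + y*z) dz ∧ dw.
d(omega) = (8*w) dx ∧ dy ∧ dw + (3*w) dx ∧ dy ∧ dz + (3*w - 4*x - 3*y + z) dx ∧ dz ∧ dw + (z) dy ∧ dz ∧ dw

For a 2-form omega = sum_{i<j} g_{ij} dx_i ∧ dx_j, the exterior derivative is
  d(omega) = sum_{i<j} d(g_{ij}) ∧ dx_i ∧ dx_j = sum_{i<j, k} (∂g_{ij}/∂x_k) dx_k ∧ dx_i ∧ dx_j.
Expand each term, using dx_k ∧ dx_i ∧ dx_j = sgn(permutation) dx_{(a)} ∧ dx_{(b)} ∧ dx_{(c)} with (a < b < c) sorted:
  d(5*w^2) includes (∂/∂w)(5*w^2) dw = (10*w) dw, which multiplied by dx ∧ dy gives (10*w) dx ∧ dy ∧ dw
  d(w*(-3*y + z)) includes (∂/∂y)(w*(-3*y + z)) dy = (-3*w) dy, which multiplied by dx ∧ dz gives (3*w) dx ∧ dy ∧ dz
  d(w*(-3*y + z)) includes (∂/∂w)(w*(-3*y + z)) dw = (-3*y + z) dw, which multiplied by dx ∧ dz gives (-3*y + z) dx ∧ dz ∧ dw
  d(2*w*(2*w + y)) includes (∂/∂y)(2*w*(2*w + y)) dy = (2*w) dy, which multiplied by dx ∧ dw gives (-2*w) dx ∧ dy ∧ dw
  d(3*w*x - 2*x^2 + y*z) includes (∂/∂x)(3*w*x - 2*x^2 + y*z) dx = (3*w - 4*x) dx, which multiplied by dz ∧ dw gives (3*w - 4*x) dx ∧ dz ∧ dw
  d(3*w*x - 2*x^2 + y*z) includes (∂/∂y)(3*w*x - 2*x^2 + y*z) dy = (z) dy, which multiplied by dz ∧ dw gives (z) dy ∧ dz ∧ dw
Collecting like 3-forms: d(omega) = (8*w) dx ∧ dy ∧ dw + (3*w) dx ∧ dy ∧ dz + (3*w - 4*x - 3*y + z) dx ∧ dz ∧ dw + (z) dy ∧ dz ∧ dw.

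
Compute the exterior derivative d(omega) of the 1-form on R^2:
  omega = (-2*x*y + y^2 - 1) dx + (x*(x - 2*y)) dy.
d(omega) = (4*x - 4*y) dx ∧ dy

For a 1-form omega = sum_i f_i dx_i, the exterior derivative is
  d(omega) = sum_{i < j} (∂f_j/∂x_i - ∂f_i/∂x_j) dx_i ∧ dx_j.
  coefficient of dx ∧ dy: ∂f_2/∂x - ∂f_1/∂y = ∂(x*(x - 2*y))/∂x - ∂(-2*x*y + y^2 - 1)/∂y = 4*x - 4*y
Assembling: d(omega) = (4*x - 4*y) dx ∧ dy.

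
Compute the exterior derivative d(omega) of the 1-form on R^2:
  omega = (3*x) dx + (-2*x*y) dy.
d(omega) = (-2*y) dx ∧ dy

For a 1-form omega = sum_i f_i dx_i, the exterior derivative is
  d(omega) = sum_{i < j} (∂f_j/∂x_i - ∂f_i/∂x_j) dx_i ∧ dx_j.
  coefficient of dx ∧ dy: ∂f_2/∂x - ∂f_1/∂y = ∂(-2*x*y)/∂x - ∂(3*x)/∂y = -2*y
Assembling: d(omega) = (-2*y) dx ∧ dy.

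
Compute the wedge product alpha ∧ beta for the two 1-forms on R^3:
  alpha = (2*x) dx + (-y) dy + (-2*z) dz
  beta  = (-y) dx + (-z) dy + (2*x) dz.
alpha ∧ beta = (-2*x*z - y^2) dx ∧ dy + (4*x^2 - 2*y*z) dx ∧ dz + (-2*x*y - 2*z^2) dy ∧ dz

Distribute the wedge, using dx_i ∧ dx_j = -dx_j ∧ dx_i and dx_i ∧ dx_i = 0. For each pair (i, j) with i < j, the coefficient of dx_i ∧ dx_j in alpha ∧ beta is (alpha_i * beta_j - alpha_j * beta_i). Collecting: alpha ∧ beta = (-2*x*z - y^2) dx ∧ dy + (4*x^2 - 2*y*z) dx ∧ dz + (-2*x*y - 2*z^2) dy ∧ dz.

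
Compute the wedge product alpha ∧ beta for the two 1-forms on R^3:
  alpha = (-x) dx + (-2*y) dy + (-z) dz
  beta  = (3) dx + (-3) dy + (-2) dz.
alpha ∧ beta = (3*x + 6*y) dx ∧ dy + (2*x + 3*z) dx ∧ dz + (4*y - 3*z) dy ∧ dz

Distribute the wedge, using dx_i ∧ dx_j = -dx_j ∧ dx_i and dx_i ∧ dx_i = 0. For each pair (i, j) with i < j, the coefficient of dx_i ∧ dx_j in alpha ∧ beta is (alpha_i * beta_j - alpha_j * beta_i). Collecting: alpha ∧ beta = (3*x + 6*y) dx ∧ dy + (2*x + 3*z) dx ∧ dz + (4*y - 3*z) dy ∧ dz.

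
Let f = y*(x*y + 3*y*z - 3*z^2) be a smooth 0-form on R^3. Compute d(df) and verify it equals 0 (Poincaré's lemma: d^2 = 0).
d(df) = 0

Step 1: df = sum_i (∂f/∂x_i) dx_i = (y^2) dx + (2*x*y + 6*y*z - 3*z^2) dy + (3*y*(y - 2*z)) dz.
Step 2: Apply d again. Using the 1-form formula, the coefficient of dx ∧ dy in d(df) is ∂^2 f/∂x ∂y - ∂^2 f/∂y ∂x = (2*y) - (2*y) = 0 (equality of mixed partials for smooth f).
Similarly for dx ∧ dz and dy ∧ dz — all coefficients vanish. So d(df) = 0.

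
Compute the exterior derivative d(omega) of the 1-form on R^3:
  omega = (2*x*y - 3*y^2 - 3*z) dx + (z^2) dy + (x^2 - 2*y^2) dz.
d(omega) = (-2*x + 6*y) dx ∧ dy + (2*x + 3) dx ∧ dz + (-4*y - 2*z) dy ∧ dz

For a 1-form omega = sum_i f_i dx_i, the exterior derivative is
  d(omega) = sum_{i < j} (∂f_j/∂x_i - ∂f_i/∂x_j) dx_i ∧ dx_j.
  coefficient of dx ∧ dy: ∂f_2/∂x - ∂f_1/∂y = ∂(z^2)/∂x - ∂(2*x*y - 3*y^2 - 3*z)/∂y = -2*x + 6*y
  coefficient of dx ∧ dz: ∂f_3/∂x - ∂f_1/∂z = ∂(x^2 - 2*y^2)/∂x - ∂(2*x*y - 3*y^2 - 3*z)/∂z = 2*x + 3
  coefficient of dy ∧ dz: ∂f_3/∂y - ∂f_2/∂z = ∂(x^2 - 2*y^2)/∂y - ∂(z^2)/∂z = -4*y - 2*z
Assembling: d(omega) = (-2*x + 6*y) dx ∧ dy + (2*x + 3) dx ∧ dz + (-4*y - 2*z) dy ∧ dz.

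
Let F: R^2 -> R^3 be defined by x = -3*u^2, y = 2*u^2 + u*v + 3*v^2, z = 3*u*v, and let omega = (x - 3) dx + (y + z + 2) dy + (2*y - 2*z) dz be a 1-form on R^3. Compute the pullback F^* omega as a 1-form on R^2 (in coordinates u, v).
F^* omega = (26*u^3 + 30*u^2*v + 4*u*v^2 + 26*u + 21*v^3 + 2*v) du + (14*u^3 + 4*u^2*v + 45*u*v^2 + 2*u + 18*v^3 + 12*v) dv

Using F^*(f dg) = (f ∘ F) d(g ∘ F), substitute each coordinate x_i by F_i(u, v) in f_i, and replace dx_i by d F_i = (∂F_i/∂u) du + (∂F_i/∂v) dv.
  For the x component: f_1(F) = -3*u^2 - 3; d F_1 = (-6*u) du + (0) dv
  For the y component: f_2(F) = 2*u^2 + 4*u*v + 3*v^2 + 2; d F_2 = (4*u + v) du + (u + 6*v) dv
  For the z component: f_3(F) = 4*u^2 - 4*u*v + 6*v^2; d F_3 = (3*v) du + (3*u) dv
Combining and collecting du, dv coefficients:
  coeff of du: 26*u^3 + 30*u^2*v + 4*u*v^2 + 26*u + 21*v^3 + 2*v
  coeff of dv: 14*u^3 + 4*u^2*v + 45*u*v^2 + 2*u + 18*v^3 + 12*v
F^* omega = (26*u^3 + 30*u^2*v + 4*u*v^2 + 26*u + 21*v^3 + 2*v) du + (14*u^3 + 4*u^2*v + 45*u*v^2 + 2*u + 18*v^3 + 12*v) dv.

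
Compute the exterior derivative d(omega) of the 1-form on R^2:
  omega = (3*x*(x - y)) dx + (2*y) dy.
d(omega) = (3*x) dx ∧ dy

For a 1-form omega = sum_i f_i dx_i, the exterior derivative is
  d(omega) = sum_{i < j} (∂f_j/∂x_i - ∂f_i/∂x_j) dx_i ∧ dx_j.
  coefficient of dx ∧ dy: ∂f_2/∂x - ∂f_1/∂y = ∂(2*y)/∂x - ∂(3*x*(x - y))/∂y = 3*x
Assembling: d(omega) = (3*x) dx ∧ dy.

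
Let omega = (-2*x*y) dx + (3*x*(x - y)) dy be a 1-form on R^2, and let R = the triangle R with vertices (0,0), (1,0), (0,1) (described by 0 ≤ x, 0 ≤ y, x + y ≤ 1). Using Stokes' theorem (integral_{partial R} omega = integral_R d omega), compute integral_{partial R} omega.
integral_(partial R) omega = 5/6

Stokes: integral_partial_R omega = integral_R d omega with d omega = (∂Q/∂x - ∂P/∂y) dx ∧ dy.
  ∂Q/∂x = 6*x - 3*y
  ∂P/∂y = -2*x
  integrand = ∂Q/∂x - ∂P/∂y = 8*x - 3*y.
Integrating over R: integral_0^1 integral_0^{1-x} (8*x - 3*y) dy dx = 5/6.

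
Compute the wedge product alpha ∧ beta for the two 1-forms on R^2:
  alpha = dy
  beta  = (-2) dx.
alpha ∧ beta = (2) dx ∧ dy

Distribute the wedge, using dx_i ∧ dx_j = -dx_j ∧ dx_i and dx_i ∧ dx_i = 0. For each pair (i, j) with i < j, the coefficient of dx_i ∧ dx_j in alpha ∧ beta is (alpha_i * beta_j - alpha_j * beta_i). Collecting: alpha ∧ beta = (2) dx ∧ dy.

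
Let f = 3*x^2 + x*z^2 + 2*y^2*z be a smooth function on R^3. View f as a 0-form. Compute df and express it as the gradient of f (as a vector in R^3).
df = (6*x + z^2) dx + (4*y*z) dy + (2*x*z + 2*y^2) dz; grad f = (6*x + z^2, 4*y*z, 2*x*z + 2*y^2)

For a 0-form f, d f = (∂f/∂x) dx + (∂f/∂y) dy + (∂f/∂z) dz. The components of the vector representation are exactly the entries of grad f in Cartesian coordinates:
  ∂f/∂x = 6*x + z^2
  ∂f/∂y = 4*y*z
  ∂f/∂z = 2*x*z + 2*y^2.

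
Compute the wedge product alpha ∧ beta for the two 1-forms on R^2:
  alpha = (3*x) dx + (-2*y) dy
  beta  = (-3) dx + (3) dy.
alpha ∧ beta = (9*x - 6*y) dx ∧ dy

Distribute the wedge, using dx_i ∧ dx_j = -dx_j ∧ dx_i and dx_i ∧ dx_i = 0. For each pair (i, j) with i < j, the coefficient of dx_i ∧ dx_j in alpha ∧ beta is (alpha_i * beta_j - alpha_j * beta_i). Collecting: alpha ∧ beta = (9*x - 6*y) dx ∧ dy.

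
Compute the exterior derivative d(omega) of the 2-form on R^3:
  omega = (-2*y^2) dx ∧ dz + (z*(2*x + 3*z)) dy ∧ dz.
d(omega) = (4*y + 2*z) dx ∧ dy ∧ dz

For a 2-form omega = sum_{i<j} g_{ij} dx_i ∧ dx_j, the exterior derivative is
  d(omega) = sum_{i<j} d(g_{ij}) ∧ dx_i ∧ dx_j = sum_{i<j, k} (∂g_{ij}/∂x_k) dx_k ∧ dx_i ∧ dx_j.
Expand each term, using dx_k ∧ dx_i ∧ dx_j = sgn(permutation) dx_{(a)} ∧ dx_{(b)} ∧ dx_{(c)} with (a < b < c) sorted:
  d(-2*y^2) includes (∂/∂y)(-2*y^2) dy = (-4*y) dy, which multiplied by dx ∧ dz gives (4*y) dx ∧ dy ∧ dz
  d(z*(2*x + 3*z)) includes (∂/∂x)(z*(2*x + 3*z)) dx = (2*z) dx, which multiplied by dy ∧ dz gives (2*z) dx ∧ dy ∧ dz
Collecting like 3-forms: d(omega) = (4*y + 2*z) dx ∧ dy ∧ dz.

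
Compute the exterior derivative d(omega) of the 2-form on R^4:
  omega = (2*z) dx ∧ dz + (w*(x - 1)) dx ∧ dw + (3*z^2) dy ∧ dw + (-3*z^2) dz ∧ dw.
d(omega) = (-6*z) dy ∧ dz ∧ dw

For a 2-form omega = sum_{i<j} g_{ij} dx_i ∧ dx_j, the exterior derivative is
  d(omega) = sum_{i<j} d(g_{ij}) ∧ dx_i ∧ dx_j = sum_{i<j, k} (∂g_{ij}/∂x_k) dx_k ∧ dx_i ∧ dx_j.
Expand each term, using dx_k ∧ dx_i ∧ dx_j = sgn(permutation) dx_{(a)} ∧ dx_{(b)} ∧ dx_{(c)} with (a < b < c) sorted:
  d(3*z^2) includes (∂/∂z)(3*z^2) dz = (6*z) dz, which multiplied by dy ∧ dw gives (-6*z) dy ∧ dz ∧ dw
Collecting like 3-forms: d(omega) = (-6*z) dy ∧ dz ∧ dw.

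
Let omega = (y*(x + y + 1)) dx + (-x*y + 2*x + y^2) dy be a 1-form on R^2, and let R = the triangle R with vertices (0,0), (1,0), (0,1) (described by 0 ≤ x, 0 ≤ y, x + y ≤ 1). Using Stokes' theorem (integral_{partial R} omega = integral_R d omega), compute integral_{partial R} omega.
integral_(partial R) omega = -1/6

Stokes: integral_partial_R omega = integral_R d omega with d omega = (∂Q/∂x - ∂P/∂y) dx ∧ dy.
  ∂Q/∂x = 2 - y
  ∂P/∂y = x + 2*y + 1
  integrand = ∂Q/∂x - ∂P/∂y = -x - 3*y + 1.
Integrating over R: integral_0^1 integral_0^{1-x} (-x - 3*y + 1) dy dx = -1/6.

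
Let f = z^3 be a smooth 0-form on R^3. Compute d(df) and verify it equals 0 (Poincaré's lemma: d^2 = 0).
d(df) = 0

Step 1: df = sum_i (∂f/∂x_i) dx_i = (0) dx + (0) dy + (3*z^2) dz.
Step 2: Apply d again. Using the 1-form formula, the coefficient of dx ∧ dy in d(df) is ∂^2 f/∂x ∂y - ∂^2 f/∂y ∂x = (0) - (0) = 0 (equality of mixed partials for smooth f).
Similarly for dx ∧ dz and dy ∧ dz — all coefficients vanish. So d(df) = 0.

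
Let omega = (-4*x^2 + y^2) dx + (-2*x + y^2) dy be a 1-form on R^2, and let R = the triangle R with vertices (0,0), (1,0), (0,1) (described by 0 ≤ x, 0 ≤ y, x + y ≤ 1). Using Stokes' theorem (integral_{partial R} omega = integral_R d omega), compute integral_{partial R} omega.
integral_(partial R) omega = -4/3

Stokes: integral_partial_R omega = integral_R d omega with d omega = (∂Q/∂x - ∂P/∂y) dx ∧ dy.
  ∂Q/∂x = -2
  ∂P/∂y = 2*y
  integrand = ∂Q/∂x - ∂P/∂y = -2*y - 2.
Integrating over R: integral_0^1 integral_0^{1-x} (-2*y - 2) dy dx = -4/3.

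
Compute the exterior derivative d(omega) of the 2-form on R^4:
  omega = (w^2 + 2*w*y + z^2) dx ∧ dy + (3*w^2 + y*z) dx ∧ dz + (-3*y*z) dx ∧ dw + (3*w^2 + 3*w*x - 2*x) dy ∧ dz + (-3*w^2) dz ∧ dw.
d(omega) = (3*w + z - 2) dx ∧ dy ∧ dz + (2*w + 2*y + 3*z) dx ∧ dy ∧ dw + (6*w + 3*y) dx ∧ dz ∧ dw + (6*w + 3*x) dy ∧ dz ∧ dw

For a 2-form omega = sum_{i<j} g_{ij} dx_i ∧ dx_j, the exterior derivative is
  d(omega) = sum_{i<j} d(g_{ij}) ∧ dx_i ∧ dx_j = sum_{i<j, k} (∂g_{ij}/∂x_k) dx_k ∧ dx_i ∧ dx_j.
Expand each term, using dx_k ∧ dx_i ∧ dx_j = sgn(permutation) dx_{(a)} ∧ dx_{(b)} ∧ dx_{(c)} with (a < b < c) sorted:
  d(w^2 + 2*w*y + z^2) includes (∂/∂z)(w^2 + 2*w*y + z^2) dz = (2*z) dz, which multiplied by dx ∧ dy gives (2*z) dx ∧ dy ∧ dz
  d(w^2 + 2*w*y + z^2) includes (∂/∂w)(w^2 + 2*w*y + z^2) dw = (2*w + 2*y) dw, which multiplied by dx ∧ dy gives (2*w + 2*y) dx ∧ dy ∧ dw
  d(3*w^2 + y*z) includes (∂/∂y)(3*w^2 + y*z) dy = (z) dy, which multiplied by dx ∧ dz gives (-z) dx ∧ dy ∧ dz
  d(3*w^2 + y*z) includes (∂/∂w)(3*w^2 + y*z) dw = (6*w) dw, which multiplied by dx ∧ dz gives (6*w) dx ∧ dz ∧ dw
  d(-3*y*z) includes (∂/∂y)(-3*y*z) dy = (-3*z) dy, which multiplied by dx ∧ dw gives (3*z) dx ∧ dy ∧ dw
  d(-3*y*z) includes (∂/∂z)(-3*y*z) dz = (-3*y) dz, which multiplied by dx ∧ dw gives (3*y) dx ∧ dz ∧ dw
  d(3*w^2 + 3*w*x - 2*x) includes (∂/∂x)(3*w^2 + 3*w*x - 2*x) dx = (3*w - 2) dx, which multiplied by dy ∧ dz gives (3*w - 2) dx ∧ dy ∧ dz
  d(3*w^2 + 3*w*x - 2*x) includes (∂/∂w)(3*w^2 + 3*w*x - 2*x) dw = (6*w + 3*x) dw, which multiplied by dy ∧ dz gives (6*w + 3*x) dy ∧ dz ∧ dw
Collecting like 3-forms: d(omega) = (3*w + z - 2) dx ∧ dy ∧ dz + (2*w + 2*y + 3*z) dx ∧ dy ∧ dw + (6*w + 3*y) dx ∧ dz ∧ dw + (6*w + 3*x) dy ∧ dz ∧ dw.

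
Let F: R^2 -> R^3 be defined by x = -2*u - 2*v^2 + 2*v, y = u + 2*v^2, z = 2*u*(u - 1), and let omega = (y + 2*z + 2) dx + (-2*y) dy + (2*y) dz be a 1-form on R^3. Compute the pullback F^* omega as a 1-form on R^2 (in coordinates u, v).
F^* omega = (16*u*v^2 - 16*v^2 - 4) du + (-16*u^2*v + 8*u^2 + 4*u*v - 6*u - 24*v^3 + 4*v^2 - 8*v + 4) dv

Using F^*(f dg) = (f ∘ F) d(g ∘ F), substitute each coordinate x_i by F_i(u, v) in f_i, and replace dx_i by d F_i = (∂F_i/∂u) du + (∂F_i/∂v) dv.
  For the x component: f_1(F) = 4*u^2 - 3*u + 2*v^2 + 2; d F_1 = (-2) du + (2 - 4*v) dv
  For the y component: f_2(F) = -2*u - 4*v^2; d F_2 = (1) du + (4*v) dv
  For the z component: f_3(F) = 2*u + 4*v^2; d F_3 = (4*u - 2) du + (0) dv
Combining and collecting du, dv coefficients:
  coeff of du: 16*u*v^2 - 16*v^2 - 4
  coeff of dv: -16*u^2*v + 8*u^2 + 4*u*v - 6*u - 24*v^3 + 4*v^2 - 8*v + 4
F^* omega = (16*u*v^2 - 16*v^2 - 4) du + (-16*u^2*v + 8*u^2 + 4*u*v - 6*u - 24*v^3 + 4*v^2 - 8*v + 4) dv.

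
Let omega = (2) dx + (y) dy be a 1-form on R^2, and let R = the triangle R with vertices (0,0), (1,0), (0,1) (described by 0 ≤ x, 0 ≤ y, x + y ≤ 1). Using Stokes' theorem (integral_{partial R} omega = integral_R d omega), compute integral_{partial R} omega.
integral_(partial R) omega = 0

Stokes: integral_partial_R omega = integral_R d omega with d omega = (∂Q/∂x - ∂P/∂y) dx ∧ dy.
  ∂Q/∂x = 0
  ∂P/∂y = 0
  integrand = ∂Q/∂x - ∂P/∂y = 0.
Integrating over R: integral_0^1 integral_0^{1-x} (0) dy dx = 0.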